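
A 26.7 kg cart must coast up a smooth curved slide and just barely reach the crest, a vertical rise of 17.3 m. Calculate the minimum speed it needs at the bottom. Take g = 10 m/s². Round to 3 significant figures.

v = 18.6 m/s

At the top it is momentarily at rest, so all KE converts to PE: ½mv² = mgh
v = √(2gh) = √(2 × 10 × 17.3) = 18.60 m/s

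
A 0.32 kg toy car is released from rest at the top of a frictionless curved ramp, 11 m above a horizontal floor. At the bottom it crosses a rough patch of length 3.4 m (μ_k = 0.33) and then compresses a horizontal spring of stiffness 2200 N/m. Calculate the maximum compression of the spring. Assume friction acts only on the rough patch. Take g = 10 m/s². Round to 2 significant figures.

x = 0.17 m

Initial energy: E₁ = mgh = (0.32)(10)(11) = 35.200 J
Friction removes W_f = μ_k mg d = (0.33)(0.32)(10)(3.4) = 3.590 J
Energy reaching the spring: E = 35.200 − 3.590 = 31.610 J
At max compression ½kx² = E ⇒ x = √(2E/k) = √(2 × 31.610/2200) = 0.1695 m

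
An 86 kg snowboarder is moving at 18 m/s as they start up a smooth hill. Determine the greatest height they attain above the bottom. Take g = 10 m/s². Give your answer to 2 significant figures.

By energy conservation, ½mv² = mgh
h = v²/(2g) = 18²/(2 × 10) = 16.20 m

h = 16 m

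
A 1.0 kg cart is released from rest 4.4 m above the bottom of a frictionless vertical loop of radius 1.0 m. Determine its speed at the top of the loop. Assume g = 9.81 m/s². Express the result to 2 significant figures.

v = 6.9 m/s

Energy conservation: mgh = ½mv_top² + mg(2r)
v_top² = 2g(h − 2r) = 2(9.81)(4.4 − 2.000) = 47.09
v_top = 6.862 m/s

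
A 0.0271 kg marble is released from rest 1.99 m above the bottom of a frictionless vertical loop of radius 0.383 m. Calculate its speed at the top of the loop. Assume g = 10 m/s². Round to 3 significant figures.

v = 4.95 m/s

Energy conservation: mgh = ½mv_top² + mg(2r)
v_top² = 2g(h − 2r) = 2(10)(1.99 − 0.7660) = 24.48
v_top = 4.948 m/s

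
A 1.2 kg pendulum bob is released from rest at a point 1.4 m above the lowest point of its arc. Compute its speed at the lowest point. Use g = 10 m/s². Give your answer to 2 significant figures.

v = 5.3 m/s

Mechanical energy is conserved (no friction): mgh = ½mv²
v = √(2gh) = √(2 × 10 × 1.4) = √28.000 = 5.292 m/s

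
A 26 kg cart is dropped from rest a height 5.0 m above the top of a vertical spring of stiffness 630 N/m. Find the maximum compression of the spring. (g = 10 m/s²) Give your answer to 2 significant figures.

Take the reference level at the top of the uncompressed spring. At max compression the cart has fallen H + x and is momentarily at rest:
mg(H + x) = ½kx²
½(630)x² − (26)(10)x − (26)(10)(5.0) = 0
315.0x² − 260.0x − 1300 = 0
x = [260.0 + √(67600 + 1.6380e+06)]/(2 × 315.0) = 2.486 m

x = 2.5 m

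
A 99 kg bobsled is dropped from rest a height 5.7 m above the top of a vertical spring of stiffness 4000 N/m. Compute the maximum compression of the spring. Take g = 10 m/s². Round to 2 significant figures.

x = 1.9 m

Let x be the compression. The total drop is H + x, and the bobsled is instantaneously at rest at max compression, so energy conservation gives:
mg(H + x) = ½kx²
½(4000)x² − (99)(10)x − (99)(10)(5.7) = 0
2000x² − 990.0x − 5643 = 0
x = [990.0 + √(980100 + 4.5144e+07)]/(2 × 2000) = 1.945 m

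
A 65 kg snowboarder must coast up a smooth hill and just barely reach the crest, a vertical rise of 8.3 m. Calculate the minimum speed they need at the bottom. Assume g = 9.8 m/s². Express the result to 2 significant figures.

v = 13 m/s

At the top they are momentarily at rest, so all KE converts to PE: ½mv² = mgh
v = √(2gh) = √(2 × 9.8 × 8.3) = 12.75 m/s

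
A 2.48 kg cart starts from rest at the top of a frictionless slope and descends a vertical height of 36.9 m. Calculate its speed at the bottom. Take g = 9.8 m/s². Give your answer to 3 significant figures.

v = 26.9 m/s

Equating total energy at the two states: mgh = ½mv²
v = √(2gh) = √(2 × 9.8 × 36.9) = √723.24 = 26.89 m/s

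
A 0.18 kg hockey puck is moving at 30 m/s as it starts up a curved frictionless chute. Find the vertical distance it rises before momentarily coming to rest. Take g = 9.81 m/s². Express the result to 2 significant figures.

By energy conservation, ½mv² = mgh
h = v²/(2g) = 30²/(2 × 9.81) = 45.87 m

h = 46 m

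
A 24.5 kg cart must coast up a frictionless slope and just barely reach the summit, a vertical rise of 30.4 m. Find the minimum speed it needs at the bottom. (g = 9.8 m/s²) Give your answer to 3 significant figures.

At the top it is momentarily at rest, so all KE converts to PE: ½mv² = mgh
v = √(2gh) = √(2 × 9.8 × 30.4) = 24.41 m/s

v = 24.4 m/s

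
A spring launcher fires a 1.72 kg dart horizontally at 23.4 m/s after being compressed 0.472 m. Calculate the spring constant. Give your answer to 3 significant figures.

Spring PE at full compression equals KE at release: ½kx² = ½mv²
k = mv²/x² = (1.72)(23.4)²/(0.472)² = 4227 N/m

k = 4230 N/m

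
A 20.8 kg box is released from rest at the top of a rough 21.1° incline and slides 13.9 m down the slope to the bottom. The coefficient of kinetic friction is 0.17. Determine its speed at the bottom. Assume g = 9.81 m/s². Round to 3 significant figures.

Energy: mgh = ½mv² + W_f, with h = L sinθ and W_f = μ_k (mg cosθ) L
mgh = mgL sinθ = (20.8)(9.81)(13.9)sin21.1° = 1021.0 J
W_f = μ_k mg cosθ · L = (0.17)(20.8)(9.81)cos21.1°·13.9 = 449.8 J
½mv² = 1021.0 − 449.8 = 571.21 J
v = √(2 × 571.21/20.8) = 7.411 m/s

v = 7.41 m/s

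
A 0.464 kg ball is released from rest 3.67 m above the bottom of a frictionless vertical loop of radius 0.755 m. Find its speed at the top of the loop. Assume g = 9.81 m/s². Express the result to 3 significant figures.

Energy conservation: mgh = ½mv_top² + mg(2r)
v_top² = 2g(h − 2r) = 2(9.81)(3.67 − 1.510) = 42.38
v_top = 6.510 m/s

v = 6.51 m/s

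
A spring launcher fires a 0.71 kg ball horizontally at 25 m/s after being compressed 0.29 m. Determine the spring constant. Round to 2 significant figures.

½kx² = ½mv²
k = mv²/x² = (0.71)(25)²/(0.29)² = 5276 N/m

k = 5300 N/m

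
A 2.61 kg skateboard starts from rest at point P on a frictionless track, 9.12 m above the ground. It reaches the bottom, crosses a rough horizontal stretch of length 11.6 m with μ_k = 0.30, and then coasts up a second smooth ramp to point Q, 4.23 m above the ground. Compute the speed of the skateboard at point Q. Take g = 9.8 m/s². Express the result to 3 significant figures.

v = 5.26 m/s

Energy at P: mgh₁ = (2.61)(9.8)(9.12) = 233.27 J
Friction loss: W_f = μ_k mg d = 89.01 J
At Q: ½mv² + mgh₂ = mgh₁ − W_f
½mv² = 233.27 − 89.01 − 108.19 = 36.065 J
v = √(2 × 36.065/2.61) = 5.257 m/s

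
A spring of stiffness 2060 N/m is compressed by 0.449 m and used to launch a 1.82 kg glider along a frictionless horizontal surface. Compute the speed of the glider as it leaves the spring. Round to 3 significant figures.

v = 15.1 m/s

Conservation of energy: ½kx² = ½mv²
v = x√(k/m) = 0.449 × √(2060/1.82) = 15.11 m/s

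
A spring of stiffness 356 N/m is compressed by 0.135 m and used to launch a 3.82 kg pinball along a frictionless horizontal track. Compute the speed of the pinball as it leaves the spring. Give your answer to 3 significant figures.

The pinball leaves the spring when the spring is at natural length, so ½kx² = ½mv²
v = x√(k/m) = 0.135 × √(356/3.82) = 1.303 m/s

v = 1.30 m/s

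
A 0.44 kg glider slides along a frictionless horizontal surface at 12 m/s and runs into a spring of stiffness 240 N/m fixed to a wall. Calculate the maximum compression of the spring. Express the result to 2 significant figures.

x = 0.51 m

All KE is stored as spring PE at maximum compression: ½mv² = ½kx²
x = v√(m/k) = 12 × √(0.44/240) = 0.5138 m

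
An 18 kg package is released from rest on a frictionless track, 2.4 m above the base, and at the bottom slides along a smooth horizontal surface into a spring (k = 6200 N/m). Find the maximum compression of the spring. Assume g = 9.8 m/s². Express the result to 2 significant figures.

Gravitational PE at the top equals spring PE at max compression: mgh = ½kx²
x = √(2mgh/k) = √(2 × 18 × 9.8 × 2.4 / 6200) = 0.3696 m

x = 0.37 m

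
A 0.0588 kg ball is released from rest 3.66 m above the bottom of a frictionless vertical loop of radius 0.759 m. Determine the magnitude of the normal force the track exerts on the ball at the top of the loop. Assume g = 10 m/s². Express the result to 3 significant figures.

Energy from release to top (height 2r): mgh = ½mv_top² + mg(2r)
v_top² = 2g(h − 2r) = 2(10)(3.66 − 1.518) = 42.840 m²/s²
At the top, both N and weight point toward the centre: N + mg = mv_top²/r
N = m(v_top²/r − g) = 0.0588(42.840/0.759 − 10) = 2.731 N

N = 2.73 N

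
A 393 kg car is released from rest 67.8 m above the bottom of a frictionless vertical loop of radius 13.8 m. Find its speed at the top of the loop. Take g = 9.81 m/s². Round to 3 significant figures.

Energy conservation: mgh = ½mv_top² + mg(2r)
v_top² = 2g(h − 2r) = 2(9.81)(67.8 − 27.60) = 788.7
v_top = 28.08 m/s

v = 28.1 m/s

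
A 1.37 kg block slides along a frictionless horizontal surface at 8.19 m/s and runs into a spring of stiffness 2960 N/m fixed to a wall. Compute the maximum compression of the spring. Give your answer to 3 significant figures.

Conservation of energy between contact and max compression: ½mv² = ½kx²
x = v√(m/k) = 8.19 × √(1.37/2960) = 0.1762 m

x = 0.176 m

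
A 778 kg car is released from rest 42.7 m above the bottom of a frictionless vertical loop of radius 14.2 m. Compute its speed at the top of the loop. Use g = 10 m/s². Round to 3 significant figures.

v = 16.9 m/s

Energy conservation: mgh = ½mv_top² + mg(2r)
v_top² = 2g(h − 2r) = 2(10)(42.7 − 28.40) = 286.0
v_top = 16.91 m/s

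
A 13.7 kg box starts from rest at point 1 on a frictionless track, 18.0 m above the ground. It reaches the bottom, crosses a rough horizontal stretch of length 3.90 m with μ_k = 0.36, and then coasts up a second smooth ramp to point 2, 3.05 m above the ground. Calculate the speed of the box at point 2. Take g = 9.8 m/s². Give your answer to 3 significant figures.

Energy at 1: mgh₁ = (13.7)(9.8)(18.0) = 2416.7 J
Friction loss: W_f = μ_k mg d = 188.5 J
At 2: ½mv² + mgh₂ = mgh₁ − W_f
½mv² = 2416.7 − 188.5 − 409.49 = 1818.7 J
v = √(2 × 1818.7/13.7) = 16.29 m/s

v = 16.3 m/s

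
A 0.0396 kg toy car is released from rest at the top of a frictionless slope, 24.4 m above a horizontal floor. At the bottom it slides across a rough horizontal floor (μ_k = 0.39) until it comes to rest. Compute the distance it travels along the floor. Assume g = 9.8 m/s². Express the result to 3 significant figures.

d = 62.6 m

Energy at the top = energy at the end + work done against friction:
At rest all PE has been dissipated by friction: mgh = μ_k m g d
d = h/μ_k = 24.4/0.39 = 62.56 m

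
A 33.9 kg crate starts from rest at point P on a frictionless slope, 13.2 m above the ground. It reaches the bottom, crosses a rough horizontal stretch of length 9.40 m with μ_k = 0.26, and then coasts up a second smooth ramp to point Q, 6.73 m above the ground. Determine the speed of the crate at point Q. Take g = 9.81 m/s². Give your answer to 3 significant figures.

Energy at P: mgh₁ = (33.9)(9.81)(13.2) = 4389.8 J
Friction loss: W_f = μ_k mg d = 812.8 J
At Q: ½mv² + mgh₂ = mgh₁ − W_f
½mv² = 4389.8 − 812.8 − 2238.1 = 1338.9 J
v = √(2 × 1338.9/33.9) = 8.888 m/s

v = 8.89 m/s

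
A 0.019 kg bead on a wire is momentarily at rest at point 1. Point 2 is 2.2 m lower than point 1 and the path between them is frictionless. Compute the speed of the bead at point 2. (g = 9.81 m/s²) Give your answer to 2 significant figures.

Mechanical energy is conserved (no friction): mgh = ½mv²
v = √(2gh) = √(2 × 9.81 × 2.2) = √43.164 = 6.570 m/s

v = 6.6 m/s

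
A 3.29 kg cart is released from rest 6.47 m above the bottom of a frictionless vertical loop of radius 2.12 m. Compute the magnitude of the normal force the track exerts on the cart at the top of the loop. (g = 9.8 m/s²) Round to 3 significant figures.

N = 35.6 N

Energy from release to top (height 2r): mgh = ½mv_top² + mg(2r)
v_top² = 2g(h − 2r) = 2(9.8)(6.47 − 4.240) = 43.708 m²/s²
At the top, both N and weight point toward the centre: N + mg = mv_top²/r
N = m(v_top²/r − g) = 3.29(43.708/2.12 − 9.8) = 35.59 N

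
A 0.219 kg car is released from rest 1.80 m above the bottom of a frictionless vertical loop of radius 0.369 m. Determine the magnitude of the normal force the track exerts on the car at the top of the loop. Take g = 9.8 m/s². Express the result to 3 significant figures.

Energy from release to top (height 2r): mgh = ½mv_top² + mg(2r)
v_top² = 2g(h − 2r) = 2(9.8)(1.80 − 0.7380) = 20.815 m²/s²
At the top, both N and weight point toward the centre: N + mg = mv_top²/r
N = m(v_top²/r − g) = 0.219(20.815/0.369 − 9.8) = 10.21 N

N = 10.2 N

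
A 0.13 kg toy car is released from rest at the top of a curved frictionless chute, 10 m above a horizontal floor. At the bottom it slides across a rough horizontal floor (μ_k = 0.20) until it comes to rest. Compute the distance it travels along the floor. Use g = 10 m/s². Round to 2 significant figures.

Energy bookkeeping (friction removes W_f = μ_k N d):
At rest all PE has been dissipated by friction: mgh = μ_k m g d
d = h/μ_k = 10/0.20 = 50.00 m

d = 50 m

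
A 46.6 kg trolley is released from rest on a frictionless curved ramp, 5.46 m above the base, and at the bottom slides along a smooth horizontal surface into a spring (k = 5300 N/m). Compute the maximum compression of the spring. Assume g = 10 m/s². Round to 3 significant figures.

Energy conservation (no friction) from release to max compression: mgh = ½kx²
x = √(2mgh/k) = √(2 × 46.6 × 10 × 5.46 / 5300) = 0.9799 m

x = 0.980 m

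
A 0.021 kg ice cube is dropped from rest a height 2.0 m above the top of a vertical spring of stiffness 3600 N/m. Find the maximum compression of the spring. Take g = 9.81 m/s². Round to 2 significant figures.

x = 0.015 m

Measuring PE from the top of the relaxed spring, at max compression the cube has dropped H + x with zero KE, so:
mg(H + x) = ½kx²
½(3600)x² − (0.021)(9.81)x − (0.021)(9.81)(2.0) = 0
1800x² − 0.2060x − 0.4120 = 0
x = [0.2060 + √(0.04244 + 2966.5)]/(2 × 1800) = 0.01519 m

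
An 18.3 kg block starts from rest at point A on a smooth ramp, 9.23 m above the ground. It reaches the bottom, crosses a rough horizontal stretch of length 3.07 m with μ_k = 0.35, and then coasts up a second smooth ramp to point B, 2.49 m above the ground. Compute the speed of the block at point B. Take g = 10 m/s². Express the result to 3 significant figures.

v = 10.6 m/s

Energy at A: mgh₁ = (18.3)(10)(9.23) = 1689.1 J
Friction loss: W_f = μ_k mg d = 196.6 J
At B: ½mv² + mgh₂ = mgh₁ − W_f
½mv² = 1689.1 − 196.6 − 455.67 = 1036.8 J
v = √(2 × 1036.8/18.3) = 10.64 m/s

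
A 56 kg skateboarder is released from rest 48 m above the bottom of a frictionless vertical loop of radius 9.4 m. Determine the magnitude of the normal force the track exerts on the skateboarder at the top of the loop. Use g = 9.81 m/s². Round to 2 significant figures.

N = 2900 N

Energy from release to top (height 2r): mgh = ½mv_top² + mg(2r)
v_top² = 2g(h − 2r) = 2(9.81)(48 − 18.80) = 572.90 m²/s²
At the top, both N and weight point toward the centre: N + mg = mv_top²/r
N = m(v_top²/r − g) = 56(572.90/9.4 − 9.81) = 2864 N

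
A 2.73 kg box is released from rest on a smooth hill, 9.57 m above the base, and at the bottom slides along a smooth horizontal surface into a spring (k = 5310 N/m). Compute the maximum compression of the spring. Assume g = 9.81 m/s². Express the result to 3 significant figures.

x = 0.311 m

Energy conservation (no friction) from release to max compression: mgh = ½kx²
x = √(2mgh/k) = √(2 × 2.73 × 9.81 × 9.57 / 5310) = 0.3107 m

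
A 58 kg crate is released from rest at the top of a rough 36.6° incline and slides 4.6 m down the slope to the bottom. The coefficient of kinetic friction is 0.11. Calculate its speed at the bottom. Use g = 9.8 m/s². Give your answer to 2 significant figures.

v = 6.8 m/s

Energy: mgh = ½mv² + W_f, with h = L sinθ and W_f = μ_k (mg cosθ) L
mgh = mgL sinθ = (58)(9.8)(4.6)sin36.6° = 1558.9 J
W_f = μ_k mg cosθ · L = (0.11)(58)(9.8)cos36.6°·4.6 = 230.9 J
½mv² = 1558.9 − 230.9 = 1328.0 J
v = √(2 × 1328.0/58) = 6.767 m/s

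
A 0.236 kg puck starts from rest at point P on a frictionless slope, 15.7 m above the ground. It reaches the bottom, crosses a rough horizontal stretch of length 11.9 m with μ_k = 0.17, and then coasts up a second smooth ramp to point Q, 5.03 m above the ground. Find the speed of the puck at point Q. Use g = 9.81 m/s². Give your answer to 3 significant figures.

v = 13.0 m/s

Energy at P: mgh₁ = (0.236)(9.81)(15.7) = 36.348 J
Friction loss: W_f = μ_k mg d = 4.684 J
At Q: ½mv² + mgh₂ = mgh₁ − W_f
½mv² = 36.348 − 4.684 − 11.645 = 20.019 J
v = √(2 × 20.019/0.236) = 13.03 m/s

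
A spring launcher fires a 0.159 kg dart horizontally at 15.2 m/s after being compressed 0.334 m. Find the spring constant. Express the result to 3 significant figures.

k = 329 N/m

Spring PE at full compression equals KE at release: ½kx² = ½mv²
k = mv²/x² = (0.159)(15.2)²/(0.334)² = 329.3 N/m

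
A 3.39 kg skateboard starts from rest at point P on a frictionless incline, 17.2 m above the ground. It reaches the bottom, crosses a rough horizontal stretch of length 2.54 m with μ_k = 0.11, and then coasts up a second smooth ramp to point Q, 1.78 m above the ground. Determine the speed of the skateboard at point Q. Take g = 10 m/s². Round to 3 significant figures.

Energy at P: mgh₁ = (3.39)(10)(17.2) = 583.08 J
Friction loss: W_f = μ_k mg d = 9.472 J
At Q: ½mv² + mgh₂ = mgh₁ − W_f
½mv² = 583.08 − 9.472 − 60.342 = 513.27 J
v = √(2 × 513.27/3.39) = 17.40 m/s

v = 17.4 m/s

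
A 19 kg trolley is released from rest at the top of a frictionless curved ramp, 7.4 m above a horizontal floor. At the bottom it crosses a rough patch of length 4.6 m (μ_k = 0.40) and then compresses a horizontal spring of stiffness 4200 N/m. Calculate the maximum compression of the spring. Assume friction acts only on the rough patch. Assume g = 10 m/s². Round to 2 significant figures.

x = 0.71 m

Initial energy: E₁ = mgh = (19)(10)(7.4) = 1406.0 J
Friction removes W_f = μ_k mg d = (0.40)(19)(10)(4.6) = 349.6 J
Energy reaching the spring: E = 1406.0 − 349.6 = 1056.4 J
At max compression ½kx² = E ⇒ x = √(2E/k) = √(2 × 1056.4/4200) = 0.7093 m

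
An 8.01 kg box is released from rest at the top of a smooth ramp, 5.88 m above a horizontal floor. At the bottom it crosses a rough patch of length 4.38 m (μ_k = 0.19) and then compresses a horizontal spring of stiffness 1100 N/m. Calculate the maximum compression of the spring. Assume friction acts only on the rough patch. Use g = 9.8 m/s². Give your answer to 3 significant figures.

x = 0.849 m

Initial energy: E₁ = mgh = (8.01)(9.8)(5.88) = 461.57 J
Friction removes W_f = μ_k mg d = (0.19)(8.01)(9.8)(4.38) = 65.33 J
Energy reaching the spring: E = 461.57 − 65.33 = 396.24 J
At max compression ½kx² = E ⇒ x = √(2E/k) = √(2 × 396.24/1100) = 0.8488 m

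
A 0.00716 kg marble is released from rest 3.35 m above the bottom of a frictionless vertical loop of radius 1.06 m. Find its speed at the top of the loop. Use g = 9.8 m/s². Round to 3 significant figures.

v = 4.91 m/s

Energy conservation: mgh = ½mv_top² + mg(2r)
v_top² = 2g(h − 2r) = 2(9.8)(3.35 − 2.120) = 24.11
v_top = 4.910 m/s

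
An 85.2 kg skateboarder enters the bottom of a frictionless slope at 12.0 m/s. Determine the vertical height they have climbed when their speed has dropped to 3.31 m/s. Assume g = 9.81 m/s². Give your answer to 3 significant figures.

h = 6.78 m

Energy balance between the two points: ½mv₁² = ½mv₂² + mgh
h = (v₁² − v₂²)/(2g) = (12.0² − 3.31²)/(2 × 9.81) = 6.781 m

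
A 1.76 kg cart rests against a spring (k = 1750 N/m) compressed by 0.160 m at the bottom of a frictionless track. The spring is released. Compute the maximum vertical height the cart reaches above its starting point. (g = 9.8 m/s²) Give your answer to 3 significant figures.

h = 1.30 m

Energy conservation from release to the highest point: ½kx² = mgh
h = kx²/(2mg) = (1750)(0.160)²/(2 × 1.76 × 9.8) = 1.299 m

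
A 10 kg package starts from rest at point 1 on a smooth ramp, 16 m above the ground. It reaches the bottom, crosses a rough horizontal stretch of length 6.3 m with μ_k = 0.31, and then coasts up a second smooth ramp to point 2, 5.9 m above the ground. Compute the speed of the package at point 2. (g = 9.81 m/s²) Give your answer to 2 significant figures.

v = 13 m/s

Energy at 1: mgh₁ = (10)(9.81)(16) = 1569.6 J
Friction loss: W_f = μ_k mg d = 191.6 J
At 2: ½mv² + mgh₂ = mgh₁ − W_f
½mv² = 1569.6 − 191.6 − 578.79 = 799.22 J
v = √(2 × 799.22/10) = 12.64 m/s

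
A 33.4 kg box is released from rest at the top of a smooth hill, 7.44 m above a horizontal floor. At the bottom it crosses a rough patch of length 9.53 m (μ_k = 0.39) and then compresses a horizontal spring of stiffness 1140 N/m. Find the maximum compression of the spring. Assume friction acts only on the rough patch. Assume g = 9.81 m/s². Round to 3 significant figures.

Initial energy: E₁ = mgh = (33.4)(9.81)(7.44) = 2437.7 J
Friction removes W_f = μ_k mg d = (0.39)(33.4)(9.81)(9.53) = 1218 J
Energy reaching the spring: E = 2437.7 − 1218 = 1220.0 J
At max compression ½kx² = E ⇒ x = √(2E/k) = √(2 × 1220.0/1140) = 1.463 m

x = 1.46 m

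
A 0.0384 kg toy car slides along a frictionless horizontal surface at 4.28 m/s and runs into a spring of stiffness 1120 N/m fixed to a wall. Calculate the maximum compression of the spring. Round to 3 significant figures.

x = 0.0251 m

At max compression the car is momentarily at rest: ½mv² = ½kx²
x = v√(m/k) = 4.28 × √(0.0384/1120) = 0.02506 m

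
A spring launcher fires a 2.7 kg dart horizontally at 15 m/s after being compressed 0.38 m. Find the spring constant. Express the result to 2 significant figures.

k = 4200 N/m

Energy stored in the spring equals the launch KE: ½kx² = ½mv²
k = mv²/x² = (2.7)(15)²/(0.38)² = 4207 N/m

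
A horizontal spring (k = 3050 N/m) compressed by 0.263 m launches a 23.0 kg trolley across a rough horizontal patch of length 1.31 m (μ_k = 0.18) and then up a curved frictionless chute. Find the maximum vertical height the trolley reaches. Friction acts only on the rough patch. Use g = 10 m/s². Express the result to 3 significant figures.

Spring energy: E₀ = ½kx² = ½(3050)(0.263)² = 105.48 J
Friction: W_f = μ_k mg d = (0.18)(23.0)(10)(1.31) = 54.23 J
Energy at base of ramp: E = 105.48 − 54.23 = 51.249 J
At max height all remaining energy is PE: mgh = E ⇒ h = E/(mg) = 51.249/(23.0 × 10) = 0.2228 m

h = 0.223 m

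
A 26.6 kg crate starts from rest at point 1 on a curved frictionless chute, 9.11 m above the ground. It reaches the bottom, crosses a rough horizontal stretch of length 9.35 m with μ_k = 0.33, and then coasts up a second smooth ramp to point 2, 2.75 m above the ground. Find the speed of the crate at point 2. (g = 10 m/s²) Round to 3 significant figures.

v = 8.09 m/s

Energy at 1: mgh₁ = (26.6)(10)(9.11) = 2423.3 J
Friction loss: W_f = μ_k mg d = 820.7 J
At 2: ½mv² + mgh₂ = mgh₁ − W_f
½mv² = 2423.3 − 820.7 − 731.50 = 871.02 J
v = √(2 × 871.02/26.6) = 8.093 m/s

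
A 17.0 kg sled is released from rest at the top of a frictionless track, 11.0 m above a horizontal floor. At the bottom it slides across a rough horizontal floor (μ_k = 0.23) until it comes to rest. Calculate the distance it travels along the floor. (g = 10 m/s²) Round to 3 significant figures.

Energy at the top = energy at the end + work done against friction:
At rest all PE has been dissipated by friction: mgh = μ_k m g d
d = h/μ_k = 11.0/0.23 = 47.83 m

d = 47.8 m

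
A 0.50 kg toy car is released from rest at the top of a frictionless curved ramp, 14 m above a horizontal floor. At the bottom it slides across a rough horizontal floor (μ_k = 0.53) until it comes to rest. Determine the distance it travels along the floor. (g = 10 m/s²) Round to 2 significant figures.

d = 26 m

Energy bookkeeping (friction removes W_f = μ_k N d):
At rest all PE has been dissipated by friction: mgh = μ_k m g d
d = h/μ_k = 14/0.53 = 26.42 m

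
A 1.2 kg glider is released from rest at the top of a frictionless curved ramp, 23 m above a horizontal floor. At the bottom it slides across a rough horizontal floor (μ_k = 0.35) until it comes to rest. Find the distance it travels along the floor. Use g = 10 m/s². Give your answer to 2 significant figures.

d = 66 m

Applying the work–energy principle:
At rest all PE has been dissipated by friction: mgh = μ_k m g d
d = h/μ_k = 23/0.35 = 65.71 m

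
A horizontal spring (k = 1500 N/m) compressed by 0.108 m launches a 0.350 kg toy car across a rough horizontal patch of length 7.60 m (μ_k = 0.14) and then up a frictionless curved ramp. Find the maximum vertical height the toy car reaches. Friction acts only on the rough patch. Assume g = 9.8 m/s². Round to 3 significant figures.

h = 1.49 m

Spring energy: E₀ = ½kx² = ½(1500)(0.108)² = 8.7480 J
Friction: W_f = μ_k mg d = (0.14)(0.350)(9.8)(7.60) = 3.650 J
Energy at base of ramp: E = 8.7480 − 3.650 = 5.0985 J
At max height all remaining energy is PE: mgh = E ⇒ h = E/(mg) = 5.0985/(0.350 × 9.8) = 1.486 m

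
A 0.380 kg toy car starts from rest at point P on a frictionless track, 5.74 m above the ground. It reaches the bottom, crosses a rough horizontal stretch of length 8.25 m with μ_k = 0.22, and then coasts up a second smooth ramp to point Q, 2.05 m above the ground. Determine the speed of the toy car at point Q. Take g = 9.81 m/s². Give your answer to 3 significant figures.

Energy at P: mgh₁ = (0.380)(9.81)(5.74) = 21.398 J
Friction loss: W_f = μ_k mg d = 6.766 J
At Q: ½mv² + mgh₂ = mgh₁ − W_f
½mv² = 21.398 − 6.766 − 7.6420 = 6.9896 J
v = √(2 × 6.9896/0.380) = 6.065 m/s

v = 6.07 m/s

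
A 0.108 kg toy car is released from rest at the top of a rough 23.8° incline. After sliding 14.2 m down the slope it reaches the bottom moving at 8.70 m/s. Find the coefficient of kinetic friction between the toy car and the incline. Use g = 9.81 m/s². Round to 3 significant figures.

μ_k = 0.144

Energy balance down the incline: mg L sinθ − ½mv² = μ_k (mg cosθ) L
mgL sinθ = 6.0712 J; ½mv² = 4.0873 J
W_f = 6.0712 − 4.0873 = 1.984 J
μ_k = W_f/(mg cosθ · L) = 1.984/(0.9694 × 14.2) = 0.1441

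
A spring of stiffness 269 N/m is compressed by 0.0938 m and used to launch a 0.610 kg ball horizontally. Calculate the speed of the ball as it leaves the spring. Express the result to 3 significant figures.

The ball leaves the spring when the spring is at natural length, so ½kx² = ½mv²
v = x√(k/m) = 0.0938 × √(269/0.610) = 1.970 m/s

v = 1.97 m/s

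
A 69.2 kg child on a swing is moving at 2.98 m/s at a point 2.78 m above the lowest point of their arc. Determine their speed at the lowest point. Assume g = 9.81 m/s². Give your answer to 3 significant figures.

v = 7.96 m/s

Mechanical energy is conserved (no friction): ½mv₀² + mgh = ½mv²
v² = v₀² + 2gh = (2.98)² + 2(9.81)(2.78) = 63.424
v = √63.424 = 7.964 m/s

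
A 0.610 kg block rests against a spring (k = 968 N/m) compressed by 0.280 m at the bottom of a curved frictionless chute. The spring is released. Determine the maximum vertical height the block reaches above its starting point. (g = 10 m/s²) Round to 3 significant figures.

h = 6.22 m

All spring PE becomes gravitational PE at the highest point: ½kx² = mgh
h = kx²/(2mg) = (968)(0.280)²/(2 × 0.610 × 10) = 6.221 m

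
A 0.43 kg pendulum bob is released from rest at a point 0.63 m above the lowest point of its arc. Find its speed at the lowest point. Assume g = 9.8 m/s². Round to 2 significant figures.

Energy conservation between the two points: mgh = ½mv²
v = √(2gh) = √(2 × 9.8 × 0.63) = √12.348 = 3.514 m/s

v = 3.5 m/s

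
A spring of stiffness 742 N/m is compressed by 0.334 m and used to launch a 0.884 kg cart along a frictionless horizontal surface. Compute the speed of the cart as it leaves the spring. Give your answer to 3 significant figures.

v = 9.68 m/s

Conservation of energy: ½kx² = ½mv²
v = x√(k/m) = 0.334 × √(742/0.884) = 9.677 m/s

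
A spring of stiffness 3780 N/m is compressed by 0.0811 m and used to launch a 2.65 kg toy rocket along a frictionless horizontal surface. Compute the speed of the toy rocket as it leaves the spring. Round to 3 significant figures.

v = 3.06 m/s

Spring PE converts entirely to kinetic energy: ½kx² = ½mv²
v = x√(k/m) = 0.0811 × √(3780/2.65) = 3.063 m/s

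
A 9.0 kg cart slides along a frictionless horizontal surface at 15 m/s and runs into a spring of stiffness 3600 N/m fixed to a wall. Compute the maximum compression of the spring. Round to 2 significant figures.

All KE is stored as spring PE at maximum compression: ½mv² = ½kx²
x = v√(m/k) = 15 × √(9.0/3600) = 0.7500 m

x = 0.75 m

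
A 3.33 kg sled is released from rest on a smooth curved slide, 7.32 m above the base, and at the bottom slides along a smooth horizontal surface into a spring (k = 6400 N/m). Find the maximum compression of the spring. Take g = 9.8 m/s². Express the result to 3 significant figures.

Gravitational PE at the top equals spring PE at max compression: mgh = ½kx²
x = √(2mgh/k) = √(2 × 3.33 × 9.8 × 7.32 / 6400) = 0.2732 m

x = 0.273 m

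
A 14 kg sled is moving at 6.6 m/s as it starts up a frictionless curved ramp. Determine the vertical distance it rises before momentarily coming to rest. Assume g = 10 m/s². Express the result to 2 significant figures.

h = 2.2 m

By energy conservation, ½mv² = mgh
h = v²/(2g) = 6.6²/(2 × 10) = 2.178 m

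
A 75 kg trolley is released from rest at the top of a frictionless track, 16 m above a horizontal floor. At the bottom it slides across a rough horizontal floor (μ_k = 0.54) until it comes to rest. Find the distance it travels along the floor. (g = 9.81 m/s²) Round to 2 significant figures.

Applying the work–energy principle:
At rest all PE has been dissipated by friction: mgh = μ_k m g d
d = h/μ_k = 16/0.54 = 29.63 m

d = 30 m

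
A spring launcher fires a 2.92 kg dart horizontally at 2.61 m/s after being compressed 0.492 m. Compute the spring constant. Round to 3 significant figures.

k = 82.2 N/m

Energy stored in the spring equals the launch KE: ½kx² = ½mv²
k = mv²/x² = (2.92)(2.61)²/(0.492)² = 82.17 N/m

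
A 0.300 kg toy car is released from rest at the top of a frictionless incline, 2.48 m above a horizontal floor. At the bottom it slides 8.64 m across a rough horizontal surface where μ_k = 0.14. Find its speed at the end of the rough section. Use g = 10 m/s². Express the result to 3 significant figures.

Applying the work–energy principle:
mgh = ½mv² + μ_k m g d
W_f = μ_k mg d = (0.14)(0.300)(10)(8.64) = 3.629 J
½mv² = mgh − W_f = 7.4400 − 3.629 = 3.8112 J
v = √(2 × 3.8112/0.300) = 5.041 m/s

v = 5.04 m/s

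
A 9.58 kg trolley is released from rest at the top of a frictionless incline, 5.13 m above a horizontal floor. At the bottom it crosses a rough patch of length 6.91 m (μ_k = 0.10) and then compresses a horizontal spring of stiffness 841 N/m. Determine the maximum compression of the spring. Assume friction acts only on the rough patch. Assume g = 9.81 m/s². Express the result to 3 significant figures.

x = 0.996 m

Initial energy: E₁ = mgh = (9.58)(9.81)(5.13) = 482.12 J
Friction removes W_f = μ_k mg d = (0.10)(9.58)(9.81)(6.91) = 64.94 J
Energy reaching the spring: E = 482.12 − 64.94 = 417.18 J
At max compression ½kx² = E ⇒ x = √(2E/k) = √(2 × 417.18/841) = 0.9960 m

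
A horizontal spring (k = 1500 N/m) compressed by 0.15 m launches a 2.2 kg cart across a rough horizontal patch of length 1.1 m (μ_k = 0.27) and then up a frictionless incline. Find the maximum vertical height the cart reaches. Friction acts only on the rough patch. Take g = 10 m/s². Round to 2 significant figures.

Spring energy: E₀ = ½kx² = ½(1500)(0.15)² = 16.875 J
Friction: W_f = μ_k mg d = (0.27)(2.2)(10)(1.1) = 6.534 J
Energy at base of ramp: E = 16.875 − 6.534 = 10.341 J
At max height all remaining energy is PE: mgh = E ⇒ h = E/(mg) = 10.341/(2.2 × 10) = 0.4700 m

h = 0.47 m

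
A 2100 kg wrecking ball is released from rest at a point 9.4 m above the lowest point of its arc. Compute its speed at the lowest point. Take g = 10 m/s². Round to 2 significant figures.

v = 14 m/s

Energy conservation between the two points: mgh = ½mv²
The mass cancels from both sides.
v = √(2gh) = √(2 × 10 × 9.4) = √188.00 = 13.71 m/s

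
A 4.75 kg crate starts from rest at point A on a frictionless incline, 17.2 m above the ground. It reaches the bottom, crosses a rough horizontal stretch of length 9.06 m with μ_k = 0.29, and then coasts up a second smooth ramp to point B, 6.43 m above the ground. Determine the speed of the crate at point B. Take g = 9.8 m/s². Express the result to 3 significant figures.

v = 12.6 m/s

Energy at A: mgh₁ = (4.75)(9.8)(17.2) = 800.66 J
Friction loss: W_f = μ_k mg d = 122.3 J
At B: ½mv² + mgh₂ = mgh₁ − W_f
½mv² = 800.66 − 122.3 − 299.32 = 379.04 J
v = √(2 × 379.04/4.75) = 12.63 m/s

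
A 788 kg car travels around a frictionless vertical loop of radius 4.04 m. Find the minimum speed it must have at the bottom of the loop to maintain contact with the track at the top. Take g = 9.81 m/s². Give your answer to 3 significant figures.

v = 14.1 m/s

At the top: mg = mv_top²/r ⇒ v_top² = gr = 39.63 m²/s²
Energy from bottom to top (height 2r): ½mv_bot² = ½mv_top² + mg(2r)
v_bot² = gr + 4gr = 5gr = 198.2
v_bot = √(5gr) = 14.08 m/s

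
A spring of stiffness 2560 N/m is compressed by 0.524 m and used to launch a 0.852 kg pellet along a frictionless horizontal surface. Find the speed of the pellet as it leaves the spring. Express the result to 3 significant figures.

Conservation of energy: ½kx² = ½mv²
v = x√(k/m) = 0.524 × √(2560/0.852) = 28.72 m/s

v = 28.7 m/s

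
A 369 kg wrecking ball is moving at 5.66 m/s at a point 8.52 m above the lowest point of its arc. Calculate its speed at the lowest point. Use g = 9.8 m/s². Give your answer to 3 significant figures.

Energy conservation between the two points: ½mv₀² + mgh = ½mv²
v² = v₀² + 2gh = (5.66)² + 2(9.8)(8.52) = 199.03
v = √199.03 = 14.11 m/s

v = 14.1 m/s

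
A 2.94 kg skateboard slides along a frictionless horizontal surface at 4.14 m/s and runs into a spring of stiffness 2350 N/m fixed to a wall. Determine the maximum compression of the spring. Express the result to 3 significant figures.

At max compression the skateboard is momentarily at rest: ½mv² = ½kx²
x = v√(m/k) = 4.14 × √(2.94/2350) = 0.1464 m

x = 0.146 m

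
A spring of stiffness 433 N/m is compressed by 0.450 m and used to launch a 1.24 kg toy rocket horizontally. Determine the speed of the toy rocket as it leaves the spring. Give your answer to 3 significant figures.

Conservation of energy: ½kx² = ½mv²
v = x√(k/m) = 0.450 × √(433/1.24) = 8.409 m/s

v = 8.41 m/s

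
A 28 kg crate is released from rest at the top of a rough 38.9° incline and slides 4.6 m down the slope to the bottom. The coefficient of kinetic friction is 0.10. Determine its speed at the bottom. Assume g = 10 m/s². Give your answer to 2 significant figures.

v = 7.1 m/s

Energy: mgh = ½mv² + W_f, with h = L sinθ and W_f = μ_k (mg cosθ) L
mgh = mgL sinθ = (28)(10)(4.6)sin38.9° = 808.82 J
W_f = μ_k mg cosθ · L = (0.10)(28)(10)cos38.9°·4.6 = 100.2 J
½mv² = 808.82 − 100.2 = 708.58 J
v = √(2 × 708.58/28) = 7.114 m/s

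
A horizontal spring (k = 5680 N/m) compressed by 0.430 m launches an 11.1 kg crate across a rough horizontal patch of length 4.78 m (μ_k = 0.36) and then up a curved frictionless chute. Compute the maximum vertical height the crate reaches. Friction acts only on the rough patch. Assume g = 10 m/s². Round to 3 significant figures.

Spring energy: E₀ = ½kx² = ½(5680)(0.430)² = 525.12 J
Friction: W_f = μ_k mg d = (0.36)(11.1)(10)(4.78) = 191.0 J
Energy at base of ramp: E = 525.12 − 191.0 = 334.11 J
At max height all remaining energy is PE: mgh = E ⇒ h = E/(mg) = 334.11/(11.1 × 10) = 3.010 m

h = 3.01 m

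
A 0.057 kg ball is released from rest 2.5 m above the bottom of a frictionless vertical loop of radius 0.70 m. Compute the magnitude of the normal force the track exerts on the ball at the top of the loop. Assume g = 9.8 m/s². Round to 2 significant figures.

Energy from release to top (height 2r): mgh = ½mv_top² + mg(2r)
v_top² = 2g(h − 2r) = 2(9.8)(2.5 − 1.400) = 21.560 m²/s²
At the top, both N and weight point toward the centre: N + mg = mv_top²/r
N = m(v_top²/r − g) = 0.057(21.560/0.70 − 9.8) = 1.197 N

N = 1.2 N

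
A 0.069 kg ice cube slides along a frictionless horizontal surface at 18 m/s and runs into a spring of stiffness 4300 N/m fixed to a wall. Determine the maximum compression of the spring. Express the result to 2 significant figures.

All KE is stored as spring PE at maximum compression: ½mv² = ½kx²
x = v√(m/k) = 18 × √(0.069/4300) = 0.07210 m

x = 0.072 m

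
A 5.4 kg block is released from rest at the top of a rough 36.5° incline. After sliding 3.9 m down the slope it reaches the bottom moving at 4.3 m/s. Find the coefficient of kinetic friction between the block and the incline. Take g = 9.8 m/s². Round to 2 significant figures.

Energy balance down the incline: mg L sinθ − ½mv² = μ_k (mg cosθ) L
mgL sinθ = 122.76 J; ½mv² = 49.923 J
W_f = 122.76 − 49.923 = 72.84 J
μ_k = W_f/(mg cosθ · L) = 72.84/(42.54 × 3.9) = 0.4391

μ_k = 0.44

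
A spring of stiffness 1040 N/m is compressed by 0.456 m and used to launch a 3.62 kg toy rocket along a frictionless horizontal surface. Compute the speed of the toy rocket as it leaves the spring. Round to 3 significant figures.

v = 7.73 m/s

Spring PE converts entirely to kinetic energy: ½kx² = ½mv²
v = x√(k/m) = 0.456 × √(1040/3.62) = 7.729 m/s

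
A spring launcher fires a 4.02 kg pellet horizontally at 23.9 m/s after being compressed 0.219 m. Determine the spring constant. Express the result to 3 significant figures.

k = 47900 N/m

½kx² = ½mv²
k = mv²/x² = (4.02)(23.9)²/(0.219)² = 47878 N/m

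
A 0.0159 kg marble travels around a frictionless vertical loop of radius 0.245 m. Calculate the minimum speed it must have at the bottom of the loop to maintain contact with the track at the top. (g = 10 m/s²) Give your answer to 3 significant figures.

v = 3.50 m/s

At the top: mg = mv_top²/r ⇒ v_top² = gr = 2.450 m²/s²
Energy from bottom to top (height 2r): ½mv_bot² = ½mv_top² + mg(2r)
v_bot² = gr + 4gr = 5gr = 12.25
v_bot = √(5gr) = 3.500 m/s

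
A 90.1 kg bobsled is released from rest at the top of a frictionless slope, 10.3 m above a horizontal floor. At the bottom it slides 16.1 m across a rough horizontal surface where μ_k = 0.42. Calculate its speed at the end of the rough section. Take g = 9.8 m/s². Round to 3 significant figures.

Applying the work–energy principle:
mgh = ½mv² + μ_k m g d
W_f = μ_k mg d = (0.42)(90.1)(9.8)(16.1) = 5971 J
½mv² = mgh − W_f = 9094.7 − 5971 = 3124.0 J
v = √(2 × 3124.0/90.1) = 8.327 m/s

v = 8.33 m/s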